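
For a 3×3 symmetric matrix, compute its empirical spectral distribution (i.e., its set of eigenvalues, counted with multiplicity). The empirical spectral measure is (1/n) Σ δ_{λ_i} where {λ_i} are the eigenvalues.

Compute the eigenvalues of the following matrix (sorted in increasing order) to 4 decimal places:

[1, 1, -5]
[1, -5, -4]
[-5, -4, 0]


Since M is real symmetric, all three eigenvalues are real; they are the roots of det(λI − M) = λ³ − (tr M) λ² + s λ − det M, where s is the sum of the principal 2×2 minors.
tr M = 1 + (-5) + 0 = -4.
s = (1·(-5) − 1²) + (1·0 − (-5)²) + ((-5)·0 − (-4)²) = -6 + (-25) + (-16) = -47.
det M (expand along row 1) = 1·(-16) − 1·(-20) + (-5)·(-29) = 149.
Characteristic polynomial: λ³ + 4λ² − 47λ − 149 = 0.
Substitute λ = y + (tr M)/3 = y − 1.333333 to remove the quadratic term: y³ + p·y + q = 0 with p = s − (tr M)²/3 = -52.333333 and q = −2(tr M)³/27 + (tr M)·s/3 − det M = -81.592593.
Three real roots ⇒ use the trigonometric (Viète) form: r = 2√(−p/3) = 8.353309, φ = arccos(3q/(p·r)) = arccos(0.559932) = 0.976493 rad.
y_k = r·cos(φ/3 − 2πk/3) for k = 0, 1, 2 gives y = 7.914691, -1.643998, -6.270694.
λ_k = y_k − 1.333333 gives λ = 6.5814, -2.9773, -7.6040 (check: the sum is -4.0000 = tr M).

Eigenvalues sorted in increasing order: [-7.6040, -2.9773, 6.5814].


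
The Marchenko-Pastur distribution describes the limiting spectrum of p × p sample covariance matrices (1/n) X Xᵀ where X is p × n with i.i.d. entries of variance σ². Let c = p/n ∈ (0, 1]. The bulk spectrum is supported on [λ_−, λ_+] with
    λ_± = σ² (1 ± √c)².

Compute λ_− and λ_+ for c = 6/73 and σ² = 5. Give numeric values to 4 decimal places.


c = 6/73 = 0.082192; √c = 0.286691.
λ_− = σ² (1 − √c)² = 5 · (1 − 0.286691)² = 5 · (0.713309)² = 2.544048.
λ_+ = σ² (1 + √c)² = 5 · (1 + 0.286691)² = 5 · (1.286691)² = 8.277870.

Rounded to 4 decimal places: λ_− ≈ 2.5440, λ_+ ≈ 8.2779.


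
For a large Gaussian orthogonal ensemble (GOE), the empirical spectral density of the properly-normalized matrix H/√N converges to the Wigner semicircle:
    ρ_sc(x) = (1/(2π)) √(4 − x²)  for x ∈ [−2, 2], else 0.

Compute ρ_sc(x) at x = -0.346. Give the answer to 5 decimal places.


ρ_sc(x) = (1/(2π)) √(4 − x²). With x = -0.346:
  4 − x² = 4 − (-0.346)² = 4 − 0.119716 = 3.880284.
  √(4 − x²) = 1.969844.
  1/(2π) = 0.159155.
  ρ_sc(-0.346) = 0.159155 · 1.969844 = 0.313510.

Rounded to 5 decimal places: ρ_sc(-0.346) ≈ 0.31351.


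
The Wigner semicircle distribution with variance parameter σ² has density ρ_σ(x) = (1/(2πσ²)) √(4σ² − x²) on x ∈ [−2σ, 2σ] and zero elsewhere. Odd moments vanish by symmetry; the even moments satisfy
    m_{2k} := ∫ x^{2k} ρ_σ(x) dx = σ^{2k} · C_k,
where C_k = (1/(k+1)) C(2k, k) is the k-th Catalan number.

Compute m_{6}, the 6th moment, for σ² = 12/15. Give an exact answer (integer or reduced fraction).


By the scaled semicircle moment identity, m_{2k} = σ^{2k} · C_k with k = 3.
C_3 = (1/(k+1)) · C(2k, k) = (1/4) · C(6, 3) = (1/4) · 20 = 5.
σ^{2k} = (σ²)^k = (12/15)^3 = 64/125.

Therefore m_{6} = σ^{6} · C_3 = (64/125) · 5 = 64/25.


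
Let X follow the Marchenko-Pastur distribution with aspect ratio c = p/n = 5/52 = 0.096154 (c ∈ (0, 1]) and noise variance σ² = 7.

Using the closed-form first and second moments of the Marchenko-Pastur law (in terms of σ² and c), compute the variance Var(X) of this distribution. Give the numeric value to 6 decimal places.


Recall the MP moments m_1 = E[X] = σ² and m_2 = E[X²] = σ⁴ (1 + c).
m_1 = E[X] = σ² = 7, so m_1² = 49.
m_2 = E[X²] = σ⁴ (1 + c) = 49 · (1 + 0.096154) = 49 · 1.096154 = 53.711538.
(Note m_2 − m_1² simplifies to c · σ⁴ = 0.096154 · 49.)

Var(X) = m_2 − m_1² = 53.711538 − 49 = 4.711538.


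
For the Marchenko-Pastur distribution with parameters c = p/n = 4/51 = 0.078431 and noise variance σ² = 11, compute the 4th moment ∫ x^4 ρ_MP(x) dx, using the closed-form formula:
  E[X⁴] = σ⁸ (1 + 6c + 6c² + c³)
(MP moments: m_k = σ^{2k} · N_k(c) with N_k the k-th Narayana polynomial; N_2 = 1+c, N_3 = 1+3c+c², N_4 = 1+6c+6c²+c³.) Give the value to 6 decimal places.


E[X⁴] = σ⁸ (1 + 6c + 6c² + c³) (fourth MP moment). With σ² = 11 (so σ⁸ = 14641) and c = 4/51 = 0.078431: E[X⁴] = 14641 · (1 + 6·0.078431 + 6·(0.078431)² + (0.078431)³) = 14641 · 1.507980.

So E[X^4] = 22078.329112.


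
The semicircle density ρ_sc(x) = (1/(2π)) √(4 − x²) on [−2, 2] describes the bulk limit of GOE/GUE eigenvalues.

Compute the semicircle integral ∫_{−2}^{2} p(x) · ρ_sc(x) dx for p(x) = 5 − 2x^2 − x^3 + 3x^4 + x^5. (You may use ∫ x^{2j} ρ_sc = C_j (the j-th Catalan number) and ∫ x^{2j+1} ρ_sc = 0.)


Write p(x) = Σ a_i x^i, split into monomials and integrate each against ρ_sc separately.
Using ∫ x^{2j} ρ_sc = C_j = (1/(j+1)) C(2j, j) (Catalan numbers) and ∫ x^{2j+1} ρ_sc = 0 (odd monomials vanish by symmetry):
  i = 0 (even): a_0 · C_{0} = 5 · 1 = 5
  i = 2 (even): a_2 · C_{1} = -2 · 1 = -2
  i = 3 (odd): ∫ x^3 ρ_sc = 0 (vanishes)
  i = 4 (even): a_4 · C_{2} = 3 · 2 = 6
  i = 5 (odd): ∫ x^5 ρ_sc = 0 (vanishes)

Summing the contributions: ∫_{−2}^{2} p(x) ρ_sc(x) dx = 5 + (-2) + 6 = 9.


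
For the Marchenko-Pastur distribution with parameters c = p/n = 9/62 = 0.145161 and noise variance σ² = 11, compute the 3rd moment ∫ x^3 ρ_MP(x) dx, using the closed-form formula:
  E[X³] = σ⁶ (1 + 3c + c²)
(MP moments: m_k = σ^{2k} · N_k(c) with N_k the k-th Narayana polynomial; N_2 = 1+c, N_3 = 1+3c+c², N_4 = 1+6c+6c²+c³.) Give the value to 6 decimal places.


E[X³] = σ⁶ (1 + 3c + c²) (third MP moment). With σ² = 11 (so σ⁶ = 1331) and c = 9/62 = 0.145161: E[X³] = 1331 · (1 + 3·0.145161 + (0.145161)²) = 1331 · 1.456556.

So E[X^3] = 1938.675598.


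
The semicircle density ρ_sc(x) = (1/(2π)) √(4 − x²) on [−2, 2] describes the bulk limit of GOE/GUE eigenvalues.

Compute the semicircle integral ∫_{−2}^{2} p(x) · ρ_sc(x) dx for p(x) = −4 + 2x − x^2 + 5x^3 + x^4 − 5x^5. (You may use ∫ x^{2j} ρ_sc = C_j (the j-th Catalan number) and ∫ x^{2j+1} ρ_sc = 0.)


Write p(x) = Σ a_i x^i, split into monomials and integrate each against ρ_sc separately.
Using ∫ x^{2j} ρ_sc = C_j = (1/(j+1)) C(2j, j) (Catalan numbers) and ∫ x^{2j+1} ρ_sc = 0 (odd monomials vanish by symmetry):
  i = 0 (even): a_0 · C_{0} = -4 · 1 = -4
  i = 1 (odd): ∫ x^1 ρ_sc = 0 (vanishes)
  i = 2 (even): a_2 · C_{1} = -1 · 1 = -1
  i = 3 (odd): ∫ x^3 ρ_sc = 0 (vanishes)
  i = 4 (even): a_4 · C_{2} = 1 · 2 = 2
  i = 5 (odd): ∫ x^5 ρ_sc = 0 (vanishes)

Summing the contributions: ∫_{−2}^{2} p(x) ρ_sc(x) dx = (-4) + (-1) + 2 = -3.


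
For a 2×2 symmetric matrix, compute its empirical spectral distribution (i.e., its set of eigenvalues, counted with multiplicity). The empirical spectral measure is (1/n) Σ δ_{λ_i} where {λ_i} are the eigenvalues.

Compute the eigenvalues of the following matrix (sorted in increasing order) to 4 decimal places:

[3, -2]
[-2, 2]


Since M is real symmetric, both eigenvalues are real; they are the roots of det(λI − M) = λ² − (tr M) λ + det M.
tr M = 3 + 2 = 5.
det M = 3·2 − (-2)² = 6 − 4 = 2.
Characteristic polynomial: λ² − 5λ + 2 = 0.
Discriminant Δ = (tr M)² − 4·det M = 25 − 8 = 17; √Δ = 4.123106.
λ = (tr M ± √Δ)/2 = (5 ± 4.123106)/2, giving (tr M − √Δ)/2 = 0.4384 and (tr M + √Δ)/2 = 4.5616.

Eigenvalues sorted in increasing order: [0.4384, 4.5616].


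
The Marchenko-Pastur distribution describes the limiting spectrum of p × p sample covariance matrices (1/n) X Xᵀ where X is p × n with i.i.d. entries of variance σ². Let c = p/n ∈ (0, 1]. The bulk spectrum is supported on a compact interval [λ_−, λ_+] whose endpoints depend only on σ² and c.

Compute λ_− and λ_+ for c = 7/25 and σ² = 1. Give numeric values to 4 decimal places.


c = 7/25 = 0.280000; √c = 0.529150.
λ_− = σ² (1 − √c)² = 1 · (1 − 0.529150)² = 1 · (0.470850)² = 0.221699.
λ_+ = σ² (1 + √c)² = 1 · (1 + 0.529150)² = 1 · (1.529150)² = 2.338301.

Rounded to 4 decimal places: λ_− ≈ 0.2217, λ_+ ≈ 2.3383.


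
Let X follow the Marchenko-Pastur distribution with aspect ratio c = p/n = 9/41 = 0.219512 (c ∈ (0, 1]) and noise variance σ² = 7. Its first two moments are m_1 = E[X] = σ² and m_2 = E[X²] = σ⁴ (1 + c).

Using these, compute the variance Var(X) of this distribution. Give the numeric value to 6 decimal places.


m_1 = E[X] = σ² = 7, so m_1² = 49.
m_2 = E[X²] = σ⁴ (1 + c) = 49 · (1 + 0.219512) = 49 · 1.219512 = 59.756098.
(Note m_2 − m_1² simplifies to c · σ⁴ = 0.219512 · 49.)

Var(X) = m_2 − m_1² = 59.756098 − 49 = 10.756098.


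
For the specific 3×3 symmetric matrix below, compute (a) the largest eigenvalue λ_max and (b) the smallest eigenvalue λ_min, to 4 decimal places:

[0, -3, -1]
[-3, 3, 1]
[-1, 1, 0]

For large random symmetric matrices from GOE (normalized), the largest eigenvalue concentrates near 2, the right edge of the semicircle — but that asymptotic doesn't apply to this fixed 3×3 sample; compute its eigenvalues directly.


Since M is real symmetric, all three eigenvalues are real; they are the roots of det(λI − M) = λ³ − (tr M) λ² + s λ − det M, where s is the sum of the principal 2×2 minors.
tr M = 0 + 3 + 0 = 3.
s = (0·3 − (-3)²) + (0·0 − (-1)²) + (3·0 − 1²) = -9 + (-1) + (-1) = -11.
det M (expand along row 1) = 0·(-1) − (-3)·1 + (-1)·0 = 3.
Characteristic polynomial: λ³ − 3λ² − 11λ − 3 = 0.
Substitute λ = y + (tr M)/3 = y + 1.000000 to remove the quadratic term: y³ + p·y + q = 0 with p = s − (tr M)²/3 = -14.000000 and q = −2(tr M)³/27 + (tr M)·s/3 − det M = -16.000000.
Three real roots ⇒ use the trigonometric (Viète) form: r = 2√(−p/3) = 4.320494, φ = arccos(3q/(p·r)) = arccos(0.793560) = 0.654159 rad.
y_k = r·cos(φ/3 − 2πk/3) for k = 0, 1, 2 gives y = 4.218187, -1.299664, -2.918523.
λ_k = y_k + 1.000000 gives λ = 5.2182, -0.2997, -1.9185 (check: the sum is 3.0000 = tr M).

Hence λ_max = 5.2182 and λ_min = -1.9185.


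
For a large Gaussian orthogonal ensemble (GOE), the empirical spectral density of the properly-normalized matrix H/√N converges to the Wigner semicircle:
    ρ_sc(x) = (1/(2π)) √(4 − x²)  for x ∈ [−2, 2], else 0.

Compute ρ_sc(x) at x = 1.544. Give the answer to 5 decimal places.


ρ_sc(x) = (1/(2π)) √(4 − x²). With x = 1.544:
  4 − x² = 4 − (1.544)² = 4 − 2.383936 = 1.616064.
  √(4 − x²) = 1.271245.
  1/(2π) = 0.159155.
  ρ_sc(1.544) = 0.159155 · 1.271245 = 0.202325.

Rounded to 5 decimal places: ρ_sc(1.544) ≈ 0.20232.


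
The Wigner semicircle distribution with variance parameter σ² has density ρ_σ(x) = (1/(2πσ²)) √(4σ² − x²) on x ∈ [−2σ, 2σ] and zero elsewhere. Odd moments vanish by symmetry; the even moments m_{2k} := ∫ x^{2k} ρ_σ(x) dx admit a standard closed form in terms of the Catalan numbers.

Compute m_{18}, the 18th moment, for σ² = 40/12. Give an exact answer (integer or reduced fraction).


By the scaled semicircle moment identity, m_{2k} = σ^{2k} · C_k with k = 9.
C_9 = (1/(k+1)) · C(2k, k) = (1/10) · C(18, 9) = (1/10) · 48620 = 4862.
σ^{2k} = (σ²)^k = (40/12)^9 = 1000000000/19683.

Therefore m_{18} = σ^{18} · C_9 = (1000000000/19683) · 4862 = 4862000000000/19683.


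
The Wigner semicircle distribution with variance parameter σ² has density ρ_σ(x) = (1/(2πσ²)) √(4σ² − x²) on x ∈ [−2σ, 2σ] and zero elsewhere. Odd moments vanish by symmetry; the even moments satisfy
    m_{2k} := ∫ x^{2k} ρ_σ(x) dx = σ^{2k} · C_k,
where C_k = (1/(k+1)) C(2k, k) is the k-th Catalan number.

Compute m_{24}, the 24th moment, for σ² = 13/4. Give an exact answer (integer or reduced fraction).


By the scaled semicircle moment identity, m_{2k} = σ^{2k} · C_k with k = 12.
C_12 = (1/(k+1)) · C(2k, k) = (1/13) · C(24, 12) = (1/13) · 2704156 = 208012.
σ^{2k} = (σ²)^k = (13/4)^12 = 23298085122481/16777216.

Therefore m_{24} = σ^{24} · C_12 = (23298085122481/16777216) · 208012 = 1211570320624379443/4194304.


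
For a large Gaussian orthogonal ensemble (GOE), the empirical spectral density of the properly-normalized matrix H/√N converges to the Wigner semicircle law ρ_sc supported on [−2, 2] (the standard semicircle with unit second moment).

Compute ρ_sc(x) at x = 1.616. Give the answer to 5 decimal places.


ρ_sc(x) = (1/(2π)) √(4 − x²). With x = 1.616:
  4 − x² = 4 − (1.616)² = 4 − 2.611456 = 1.388544.
  √(4 − x²) = 1.178365.
  1/(2π) = 0.159155.
  ρ_sc(1.616) = 0.159155 · 1.178365 = 0.187543.

Rounded to 5 decimal places: ρ_sc(1.616) ≈ 0.18754.


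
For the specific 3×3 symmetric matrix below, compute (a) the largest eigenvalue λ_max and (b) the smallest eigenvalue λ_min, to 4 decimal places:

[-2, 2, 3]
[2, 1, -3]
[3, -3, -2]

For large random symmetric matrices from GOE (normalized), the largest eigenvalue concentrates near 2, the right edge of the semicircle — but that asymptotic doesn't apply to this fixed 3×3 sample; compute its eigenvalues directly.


Since M is real symmetric, all three eigenvalues are real; they are the roots of det(λI − M) = λ³ − (tr M) λ² + s λ − det M, where s is the sum of the principal 2×2 minors.
tr M = -2 + 1 + (-2) = -3.
s = ((-2)·1 − 2²) + ((-2)·(-2) − 3²) + (1·(-2) − (-3)²) = -6 + (-5) + (-11) = -22.
det M (expand along row 1) = (-2)·(-11) − 2·5 + 3·(-9) = -15.
Characteristic polynomial: λ³ + 3λ² − 22λ + 15 = 0.
Substitute λ = y + (tr M)/3 = y − 1.000000 to remove the quadratic term: y³ + p·y + q = 0 with p = s − (tr M)²/3 = -25.000000 and q = −2(tr M)³/27 + (tr M)·s/3 − det M = 39.000000.
Three real roots ⇒ use the trigonometric (Viète) form: r = 2√(−p/3) = 5.773503, φ = arccos(3q/(p·r)) = arccos(-0.810600) = 2.515972 rad.
y_k = r·cos(φ/3 − 2πk/3) for k = 0, 1, 2 gives y = 3.859367, 1.789048, -5.648415.
λ_k = y_k − 1.000000 gives λ = 2.8594, 0.7890, -6.6484 (check: the sum is -3.0000 = tr M).

Hence λ_max = 2.8594 and λ_min = -6.6484.


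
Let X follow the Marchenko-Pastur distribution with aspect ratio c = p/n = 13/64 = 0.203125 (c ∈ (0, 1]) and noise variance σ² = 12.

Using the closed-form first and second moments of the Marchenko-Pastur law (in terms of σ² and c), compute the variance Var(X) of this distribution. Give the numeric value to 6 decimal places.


Recall the MP moments m_1 = E[X] = σ² and m_2 = E[X²] = σ⁴ (1 + c).
m_1 = E[X] = σ² = 12, so m_1² = 144.
m_2 = E[X²] = σ⁴ (1 + c) = 144 · (1 + 0.203125) = 144 · 1.203125 = 173.250000.
(Note m_2 − m_1² simplifies to c · σ⁴ = 0.203125 · 144.)

Var(X) = m_2 − m_1² = 173.250000 − 144 = 29.250000.


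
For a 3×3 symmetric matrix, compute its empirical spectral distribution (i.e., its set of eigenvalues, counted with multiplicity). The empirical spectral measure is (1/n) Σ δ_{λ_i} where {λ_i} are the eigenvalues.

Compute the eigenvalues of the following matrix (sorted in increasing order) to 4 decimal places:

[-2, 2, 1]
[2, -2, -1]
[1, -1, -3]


Since M is real symmetric, all three eigenvalues are real; they are the roots of det(λI − M) = λ³ − (tr M) λ² + s λ − det M, where s is the sum of the principal 2×2 minors.
tr M = -2 + (-2) + (-3) = -7.
s = ((-2)·(-2) − 2²) + ((-2)·(-3) − 1²) + ((-2)·(-3) − (-1)²) = 0 + 5 + 5 = 10.
det M (expand along row 1) = (-2)·5 − 2·(-5) + 1·0 = 0.
Characteristic polynomial: λ³ + 7λ² + 10λ = 0.
Substitute λ = y + (tr M)/3 = y − 2.333333 to remove the quadratic term: y³ + p·y + q = 0 with p = s − (tr M)²/3 = -6.333333 and q = −2(tr M)³/27 + (tr M)·s/3 − det M = 2.074074.
Three real roots ⇒ use the trigonometric (Viète) form: r = 2√(−p/3) = 2.905933, φ = arccos(3q/(p·r)) = arccos(-0.338086) = 1.915679 rad.
y_k = r·cos(φ/3 − 2πk/3) for k = 0, 1, 2 gives y = 2.333333, 0.333333, -2.666667.
λ_k = y_k − 2.333333 gives λ = 0.0000, -2.0000, -5.0000 (check: the sum is -7.0000 = tr M).

Eigenvalues sorted in increasing order: [-5.0000, -2.0000, 0.0000].


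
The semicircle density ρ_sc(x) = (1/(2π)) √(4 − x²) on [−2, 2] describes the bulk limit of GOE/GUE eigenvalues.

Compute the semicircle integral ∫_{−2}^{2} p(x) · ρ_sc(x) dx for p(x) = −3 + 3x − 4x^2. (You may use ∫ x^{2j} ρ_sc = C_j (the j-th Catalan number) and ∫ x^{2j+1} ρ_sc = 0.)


Write p(x) = Σ a_i x^i, split into monomials and integrate each against ρ_sc separately.
Using ∫ x^{2j} ρ_sc = C_j = (1/(j+1)) C(2j, j) (Catalan numbers) and ∫ x^{2j+1} ρ_sc = 0 (odd monomials vanish by symmetry):
  i = 0 (even): a_0 · C_{0} = -3 · 1 = -3
  i = 1 (odd): ∫ x^1 ρ_sc = 0 (vanishes)
  i = 2 (even): a_2 · C_{1} = -4 · 1 = -4

Summing the contributions: ∫_{−2}^{2} p(x) ρ_sc(x) dx = (-3) + (-4) = -7.


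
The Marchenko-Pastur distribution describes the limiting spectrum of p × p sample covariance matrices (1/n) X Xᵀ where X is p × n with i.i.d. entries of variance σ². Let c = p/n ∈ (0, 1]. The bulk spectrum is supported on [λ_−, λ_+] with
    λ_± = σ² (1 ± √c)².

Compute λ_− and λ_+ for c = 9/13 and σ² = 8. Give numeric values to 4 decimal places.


c = 9/13 = 0.692308; √c = 0.832050.
λ_− = σ² (1 − √c)² = 8 · (1 − 0.832050)² = 8 · (0.167950)² = 0.225657.
λ_+ = σ² (1 + √c)² = 8 · (1 + 0.832050)² = 8 · (1.832050)² = 26.851266.

Rounded to 4 decimal places: λ_− ≈ 0.2257, λ_+ ≈ 26.8513.


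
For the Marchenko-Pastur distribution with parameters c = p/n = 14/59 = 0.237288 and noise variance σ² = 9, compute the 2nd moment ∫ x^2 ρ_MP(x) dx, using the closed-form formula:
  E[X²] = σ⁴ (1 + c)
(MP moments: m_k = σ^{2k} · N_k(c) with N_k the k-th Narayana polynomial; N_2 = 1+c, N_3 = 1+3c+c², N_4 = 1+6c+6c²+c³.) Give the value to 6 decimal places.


E[X²] = σ⁴ (1 + c) (second MP moment). With σ² = 9 (so σ⁴ = 81) and c = 14/59 = 0.237288: E[X²] = 81 · (1 + 0.237288) = 81 · 1.237288.

So E[X^2] = 100.220339.


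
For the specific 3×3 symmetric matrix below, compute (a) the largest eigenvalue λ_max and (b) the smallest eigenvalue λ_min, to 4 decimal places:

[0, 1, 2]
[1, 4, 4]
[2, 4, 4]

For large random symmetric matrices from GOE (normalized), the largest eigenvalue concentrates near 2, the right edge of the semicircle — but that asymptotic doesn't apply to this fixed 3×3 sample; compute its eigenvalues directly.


Since M is real symmetric, all three eigenvalues are real; they are the roots of det(λI − M) = λ³ − (tr M) λ² + s λ − det M, where s is the sum of the principal 2×2 minors.
tr M = 0 + 4 + 4 = 8.
s = (0·4 − 1²) + (0·4 − 2²) + (4·4 − 4²) = -1 + (-4) + 0 = -5.
det M (expand along row 1) = 0·0 − 1·(-4) + 2·(-4) = -4.
Characteristic polynomial: λ³ − 8λ² − 5λ + 4 = 0.
Substitute λ = y + (tr M)/3 = y + 2.666667 to remove the quadratic term: y³ + p·y + q = 0 with p = s − (tr M)²/3 = -26.333333 and q = −2(tr M)³/27 + (tr M)·s/3 − det M = -47.259259.
Three real roots ⇒ use the trigonometric (Viète) form: r = 2√(−p/3) = 5.925463, φ = arccos(3q/(p·r)) = arccos(0.908615) = 0.430840 rad.
y_k = r·cos(φ/3 − 2πk/3) for k = 0, 1, 2 gives y = 5.864462, -2.197796, -3.666667.
λ_k = y_k + 2.666667 gives λ = 8.5311, 0.4689, -1.0000 (check: the sum is 8.0000 = tr M).

Hence λ_max = 8.5311 and λ_min = -1.0000.


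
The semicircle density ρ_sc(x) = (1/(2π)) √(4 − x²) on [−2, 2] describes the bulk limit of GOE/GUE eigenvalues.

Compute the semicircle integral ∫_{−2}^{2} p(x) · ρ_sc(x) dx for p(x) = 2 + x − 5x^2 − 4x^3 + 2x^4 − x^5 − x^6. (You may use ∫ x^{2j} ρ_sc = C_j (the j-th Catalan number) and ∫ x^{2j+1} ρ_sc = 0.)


Write p(x) = Σ a_i x^i, split into monomials and integrate each against ρ_sc separately.
Using ∫ x^{2j} ρ_sc = C_j = (1/(j+1)) C(2j, j) (Catalan numbers) and ∫ x^{2j+1} ρ_sc = 0 (odd monomials vanish by symmetry):
  i = 0 (even): a_0 · C_{0} = 2 · 1 = 2
  i = 1 (odd): ∫ x^1 ρ_sc = 0 (vanishes)
  i = 2 (even): a_2 · C_{1} = -5 · 1 = -5
  i = 3 (odd): ∫ x^3 ρ_sc = 0 (vanishes)
  i = 4 (even): a_4 · C_{2} = 2 · 2 = 4
  i = 5 (odd): ∫ x^5 ρ_sc = 0 (vanishes)
  i = 6 (even): a_6 · C_{3} = -1 · 5 = -5

Summing the contributions: ∫_{−2}^{2} p(x) ρ_sc(x) dx = 2 + (-5) + 4 + (-5) = -4.


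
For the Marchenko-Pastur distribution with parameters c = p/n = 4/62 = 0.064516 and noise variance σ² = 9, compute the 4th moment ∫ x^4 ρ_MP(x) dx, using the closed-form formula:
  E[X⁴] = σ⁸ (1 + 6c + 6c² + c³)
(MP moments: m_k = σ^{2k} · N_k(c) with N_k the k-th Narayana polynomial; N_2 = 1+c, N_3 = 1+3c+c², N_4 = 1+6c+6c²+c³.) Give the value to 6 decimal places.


E[X⁴] = σ⁸ (1 + 6c + 6c² + c³) (fourth MP moment). With σ² = 9 (so σ⁸ = 6561) and c = 4/62 = 0.064516: E[X⁴] = 6561 · (1 + 6·0.064516 + 6·(0.064516)² + (0.064516)³) = 6561 · 1.412339.

So E[X^4] = 9266.358128.


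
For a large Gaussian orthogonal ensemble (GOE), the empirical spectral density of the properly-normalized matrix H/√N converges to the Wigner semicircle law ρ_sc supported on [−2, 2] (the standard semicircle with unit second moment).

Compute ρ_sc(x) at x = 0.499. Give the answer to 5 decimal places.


ρ_sc(x) = (1/(2π)) √(4 − x²). With x = 0.499:
  4 − x² = 4 − (0.499)² = 4 − 0.249001 = 3.750999.
  √(4 − x²) = 1.936750.
  1/(2π) = 0.159155.
  ρ_sc(0.499) = 0.159155 · 1.936750 = 0.308243.

Rounded to 5 decimal places: ρ_sc(0.499) ≈ 0.30824.


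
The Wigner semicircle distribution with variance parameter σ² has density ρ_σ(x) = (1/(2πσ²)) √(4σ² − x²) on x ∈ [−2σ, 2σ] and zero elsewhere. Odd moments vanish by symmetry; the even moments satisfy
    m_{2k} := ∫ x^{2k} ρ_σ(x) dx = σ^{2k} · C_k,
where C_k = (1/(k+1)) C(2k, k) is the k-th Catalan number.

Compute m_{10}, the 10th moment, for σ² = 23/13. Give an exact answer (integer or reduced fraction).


By the scaled semicircle moment identity, m_{2k} = σ^{2k} · C_k with k = 5.
C_5 = (1/(k+1)) · C(2k, k) = (1/6) · C(10, 5) = (1/6) · 252 = 42.
σ^{2k} = (σ²)^k = (23/13)^5 = 6436343/371293.

Therefore m_{10} = σ^{10} · C_5 = (6436343/371293) · 42 = 270326406/371293.


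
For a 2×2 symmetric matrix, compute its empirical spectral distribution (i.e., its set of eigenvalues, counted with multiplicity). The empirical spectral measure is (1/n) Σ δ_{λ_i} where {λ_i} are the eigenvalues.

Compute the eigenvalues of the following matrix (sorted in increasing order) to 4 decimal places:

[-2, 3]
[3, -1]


Since M is real symmetric, both eigenvalues are real; they are the roots of det(λI − M) = λ² − (tr M) λ + det M.
tr M = -2 + (-1) = -3.
det M = (-2)·(-1) − 3² = 2 − 9 = -7.
Characteristic polynomial: λ² + 3λ − 7 = 0.
Discriminant Δ = (tr M)² − 4·det M = 9 − (-28) = 37; √Δ = 6.082763.
λ = (tr M ± √Δ)/2 = (-3 ± 6.082763)/2, giving (tr M − √Δ)/2 = -4.5414 and (tr M + √Δ)/2 = 1.5414.

Eigenvalues sorted in increasing order: [-4.5414, 1.5414].


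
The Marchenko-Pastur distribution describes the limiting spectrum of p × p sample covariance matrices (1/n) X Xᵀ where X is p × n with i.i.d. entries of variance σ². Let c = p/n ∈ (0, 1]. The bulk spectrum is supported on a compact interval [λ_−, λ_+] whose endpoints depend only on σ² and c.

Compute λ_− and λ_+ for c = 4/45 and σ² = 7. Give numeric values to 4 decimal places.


c = 4/45 = 0.088889; √c = 0.298142.
λ_− = σ² (1 − √c)² = 7 · (1 − 0.298142)² = 7 · (0.701858)² = 3.448229.
λ_+ = σ² (1 + √c)² = 7 · (1 + 0.298142)² = 7 · (1.298142)² = 11.796216.

Rounded to 4 decimal places: λ_− ≈ 3.4482, λ_+ ≈ 11.7962.


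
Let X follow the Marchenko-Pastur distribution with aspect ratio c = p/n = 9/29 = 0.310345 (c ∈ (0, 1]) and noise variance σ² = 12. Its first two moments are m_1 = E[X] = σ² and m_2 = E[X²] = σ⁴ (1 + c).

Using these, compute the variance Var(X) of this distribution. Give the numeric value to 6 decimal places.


m_1 = E[X] = σ² = 12, so m_1² = 144.
m_2 = E[X²] = σ⁴ (1 + c) = 144 · (1 + 0.310345) = 144 · 1.310345 = 188.689655.
(Note m_2 − m_1² simplifies to c · σ⁴ = 0.310345 · 144.)

Var(X) = m_2 − m_1² = 188.689655 − 144 = 44.689655.


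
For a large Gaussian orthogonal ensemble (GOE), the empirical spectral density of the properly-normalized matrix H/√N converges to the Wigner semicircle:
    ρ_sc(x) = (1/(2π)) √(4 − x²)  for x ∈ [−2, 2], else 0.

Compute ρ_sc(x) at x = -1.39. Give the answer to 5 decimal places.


ρ_sc(x) = (1/(2π)) √(4 − x²). With x = -1.39:
  4 − x² = 4 − (-1.39)² = 4 − 1.932100 = 2.067900.
  √(4 − x²) = 1.438019.
  1/(2π) = 0.159155.
  ρ_sc(-1.39) = 0.159155 · 1.438019 = 0.228868.

Rounded to 5 decimal places: ρ_sc(-1.39) ≈ 0.22887.


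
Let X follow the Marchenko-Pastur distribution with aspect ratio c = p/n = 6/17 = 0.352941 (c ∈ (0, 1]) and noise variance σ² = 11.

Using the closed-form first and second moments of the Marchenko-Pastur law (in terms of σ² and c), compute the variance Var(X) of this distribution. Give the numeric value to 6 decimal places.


Recall the MP moments m_1 = E[X] = σ² and m_2 = E[X²] = σ⁴ (1 + c).
m_1 = E[X] = σ² = 11, so m_1² = 121.
m_2 = E[X²] = σ⁴ (1 + c) = 121 · (1 + 0.352941) = 121 · 1.352941 = 163.705882.
(Note m_2 − m_1² simplifies to c · σ⁴ = 0.352941 · 121.)

Var(X) = m_2 − m_1² = 163.705882 − 121 = 42.705882.


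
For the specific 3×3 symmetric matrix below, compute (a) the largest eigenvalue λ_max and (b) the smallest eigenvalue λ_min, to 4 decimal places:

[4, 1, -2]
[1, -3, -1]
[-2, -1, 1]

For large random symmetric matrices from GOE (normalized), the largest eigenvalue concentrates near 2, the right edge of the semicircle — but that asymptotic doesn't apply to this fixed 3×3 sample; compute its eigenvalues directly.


Since M is real symmetric, all three eigenvalues are real; they are the roots of det(λI − M) = λ³ − (tr M) λ² + s λ − det M, where s is the sum of the principal 2×2 minors.
tr M = 4 + (-3) + 1 = 2.
s = (4·(-3) − 1²) + (4·1 − (-2)²) + ((-3)·1 − (-1)²) = -13 + 0 + (-4) = -17.
det M (expand along row 1) = 4·(-4) − 1·(-1) + (-2)·(-7) = -1.
Characteristic polynomial: λ³ − 2λ² − 17λ + 1 = 0.
Substitute λ = y + (tr M)/3 = y + 0.666667 to remove the quadratic term: y³ + p·y + q = 0 with p = s − (tr M)²/3 = -18.333333 and q = −2(tr M)³/27 + (tr M)·s/3 − det M = -10.925926.
Three real roots ⇒ use the trigonometric (Viète) form: r = 2√(−p/3) = 4.944132, φ = arccos(3q/(p·r)) = arccos(0.361616) = 1.200795 rad.
y_k = r·cos(φ/3 − 2πk/3) for k = 0, 1, 2 gives y = 4.553337, -0.608233, -3.945104.
λ_k = y_k + 0.666667 gives λ = 5.2200, 0.0584, -3.2784 (check: the sum is 2.0000 = tr M).

Hence λ_max = 5.2200 and λ_min = -3.2784.


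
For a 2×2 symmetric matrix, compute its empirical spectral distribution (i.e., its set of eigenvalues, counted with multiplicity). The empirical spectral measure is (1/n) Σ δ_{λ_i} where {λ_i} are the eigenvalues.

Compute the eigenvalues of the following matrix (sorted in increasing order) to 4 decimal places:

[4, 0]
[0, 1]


Since M is real symmetric, both eigenvalues are real; they are the roots of det(λI − M) = λ² − (tr M) λ + det M.
tr M = 4 + 1 = 5.
det M = 4·1 − 0² = 4 − 0 = 4.
Characteristic polynomial: λ² − 5λ + 4 = 0.
Discriminant Δ = (tr M)² − 4·det M = 25 − 16 = 9; √Δ = 3.000000.
λ = (tr M ± √Δ)/2 = (5 ± 3.000000)/2, giving (tr M − √Δ)/2 = 1.0000 and (tr M + √Δ)/2 = 4.0000.

Eigenvalues sorted in increasing order: [1.0000, 4.0000].


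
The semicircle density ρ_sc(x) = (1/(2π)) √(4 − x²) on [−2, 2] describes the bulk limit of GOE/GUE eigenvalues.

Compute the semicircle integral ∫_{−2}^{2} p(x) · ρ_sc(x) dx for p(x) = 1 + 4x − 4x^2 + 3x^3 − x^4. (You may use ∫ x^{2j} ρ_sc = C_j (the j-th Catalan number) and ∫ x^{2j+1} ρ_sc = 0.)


Write p(x) = Σ a_i x^i, split into monomials and integrate each against ρ_sc separately.
Using ∫ x^{2j} ρ_sc = C_j = (1/(j+1)) C(2j, j) (Catalan numbers) and ∫ x^{2j+1} ρ_sc = 0 (odd monomials vanish by symmetry):
  i = 0 (even): a_0 · C_{0} = 1 · 1 = 1
  i = 1 (odd): ∫ x^1 ρ_sc = 0 (vanishes)
  i = 2 (even): a_2 · C_{1} = -4 · 1 = -4
  i = 3 (odd): ∫ x^3 ρ_sc = 0 (vanishes)
  i = 4 (even): a_4 · C_{2} = -1 · 2 = -2

Summing the contributions: ∫_{−2}^{2} p(x) ρ_sc(x) dx = 1 + (-4) + (-2) = -5.


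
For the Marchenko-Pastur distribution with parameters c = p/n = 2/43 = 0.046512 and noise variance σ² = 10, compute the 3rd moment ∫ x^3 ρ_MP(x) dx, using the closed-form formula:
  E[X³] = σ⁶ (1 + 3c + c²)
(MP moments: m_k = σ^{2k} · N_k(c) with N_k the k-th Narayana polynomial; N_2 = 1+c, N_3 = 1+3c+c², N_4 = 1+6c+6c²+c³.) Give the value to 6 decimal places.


E[X³] = σ⁶ (1 + 3c + c²) (third MP moment). With σ² = 10 (so σ⁶ = 1000) and c = 2/43 = 0.046512: E[X³] = 1000 · (1 + 3·0.046512 + (0.046512)²) = 1000 · 1.141698.

So E[X^3] = 1141.698215.


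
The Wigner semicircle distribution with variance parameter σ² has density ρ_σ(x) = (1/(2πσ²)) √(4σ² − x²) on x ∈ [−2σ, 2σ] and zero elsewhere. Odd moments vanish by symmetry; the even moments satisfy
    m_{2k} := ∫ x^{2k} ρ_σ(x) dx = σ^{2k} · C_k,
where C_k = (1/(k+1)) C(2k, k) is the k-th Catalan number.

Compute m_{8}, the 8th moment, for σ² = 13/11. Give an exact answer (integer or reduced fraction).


By the scaled semicircle moment identity, m_{2k} = σ^{2k} · C_k with k = 4.
C_4 = (1/(k+1)) · C(2k, k) = (1/5) · C(8, 4) = (1/5) · 70 = 14.
σ^{2k} = (σ²)^k = (13/11)^4 = 28561/14641.

Therefore m_{8} = σ^{8} · C_4 = (28561/14641) · 14 = 399854/14641.


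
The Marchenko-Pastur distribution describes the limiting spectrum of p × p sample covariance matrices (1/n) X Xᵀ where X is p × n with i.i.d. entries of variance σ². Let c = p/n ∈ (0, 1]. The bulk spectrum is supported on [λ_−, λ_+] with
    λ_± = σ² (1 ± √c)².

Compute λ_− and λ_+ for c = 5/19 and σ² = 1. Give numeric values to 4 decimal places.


c = 5/19 = 0.263158; √c = 0.512989.
λ_− = σ² (1 − √c)² = 1 · (1 − 0.512989)² = 1 · (0.487011)² = 0.237180.
λ_+ = σ² (1 + √c)² = 1 · (1 + 0.512989)² = 1 · (1.512989)² = 2.289136.

Rounded to 4 decimal places: λ_− ≈ 0.2372, λ_+ ≈ 2.2891.


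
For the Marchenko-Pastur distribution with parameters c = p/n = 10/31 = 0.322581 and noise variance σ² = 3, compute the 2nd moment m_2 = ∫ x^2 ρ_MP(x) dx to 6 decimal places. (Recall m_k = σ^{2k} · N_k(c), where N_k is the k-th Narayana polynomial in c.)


E[X²] = σ⁴ (1 + c) (second MP moment). With σ² = 3 (so σ⁴ = 9) and c = 10/31 = 0.322581: E[X²] = 9 · (1 + 0.322581) = 9 · 1.322581.

So E[X^2] = 11.903226.


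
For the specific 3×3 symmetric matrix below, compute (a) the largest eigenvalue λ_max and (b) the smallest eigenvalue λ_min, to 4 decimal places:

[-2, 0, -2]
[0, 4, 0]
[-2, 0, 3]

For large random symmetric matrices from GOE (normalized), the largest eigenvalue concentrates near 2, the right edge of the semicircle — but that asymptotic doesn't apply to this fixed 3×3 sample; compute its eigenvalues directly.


Since M is real symmetric, all three eigenvalues are real; they are the roots of det(λI − M) = λ³ − (tr M) λ² + s λ − det M, where s is the sum of the principal 2×2 minors.
tr M = -2 + 4 + 3 = 5.
s = ((-2)·4 − 0²) + ((-2)·3 − (-2)²) + (4·3 − 0²) = -8 + (-10) + 12 = -6.
det M (expand along row 1) = (-2)·12 − 0·0 + (-2)·8 = -40.
Characteristic polynomial: λ³ − 5λ² − 6λ + 40 = 0.
Substitute λ = y + (tr M)/3 = y + 1.666667 to remove the quadratic term: y³ + p·y + q = 0 with p = s − (tr M)²/3 = -14.333333 and q = −2(tr M)³/27 + (tr M)·s/3 − det M = 20.740741.
Three real roots ⇒ use the trigonometric (Viète) form: r = 2√(−p/3) = 4.371626, φ = arccos(3q/(p·r)) = arccos(-0.993014) = 3.023320 rad.
y_k = r·cos(φ/3 − 2πk/3) for k = 0, 1, 2 gives y = 2.333333, 2.034895, -4.368229.
λ_k = y_k + 1.666667 gives λ = 4.0000, 3.7016, -2.7016 (check: the sum is 5.0000 = tr M).

Hence λ_max = 4.0000 and λ_min = -2.7016.


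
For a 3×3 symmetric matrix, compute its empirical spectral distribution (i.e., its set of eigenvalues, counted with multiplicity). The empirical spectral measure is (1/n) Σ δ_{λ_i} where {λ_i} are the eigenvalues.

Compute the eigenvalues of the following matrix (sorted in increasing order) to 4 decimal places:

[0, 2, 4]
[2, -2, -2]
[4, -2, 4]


Since M is real symmetric, all three eigenvalues are real; they are the roots of det(λI − M) = λ³ − (tr M) λ² + s λ − det M, where s is the sum of the principal 2×2 minors.
tr M = 0 + (-2) + 4 = 2.
s = (0·(-2) − 2²) + (0·4 − 4²) + ((-2)·4 − (-2)²) = -4 + (-16) + (-12) = -32.
det M (expand along row 1) = 0·(-12) − 2·16 + 4·4 = -16.
Characteristic polynomial: λ³ − 2λ² − 32λ + 16 = 0.
Substitute λ = y + (tr M)/3 = y + 0.666667 to remove the quadratic term: y³ + p·y + q = 0 with p = s − (tr M)²/3 = -33.333333 and q = −2(tr M)³/27 + (tr M)·s/3 − det M = -5.925926.
Three real roots ⇒ use the trigonometric (Viète) form: r = 2√(−p/3) = 6.666667, φ = arccos(3q/(p·r)) = arccos(0.080000) = 1.490711 rad.
y_k = r·cos(φ/3 − 2πk/3) for k = 0, 1, 2 gives y = 5.860419, -0.177947, -5.682472.
λ_k = y_k + 0.666667 gives λ = 6.5271, 0.4887, -5.0158 (check: the sum is 2.0000 = tr M).

Eigenvalues sorted in increasing order: [-5.0158, 0.4887, 6.5271].


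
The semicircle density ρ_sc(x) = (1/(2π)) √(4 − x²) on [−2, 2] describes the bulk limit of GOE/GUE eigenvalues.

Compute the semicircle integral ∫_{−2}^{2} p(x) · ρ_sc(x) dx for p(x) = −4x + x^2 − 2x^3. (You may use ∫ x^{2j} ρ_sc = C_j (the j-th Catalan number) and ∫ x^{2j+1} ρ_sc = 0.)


Write p(x) = Σ a_i x^i, split into monomials and integrate each against ρ_sc separately.
Using ∫ x^{2j} ρ_sc = C_j = (1/(j+1)) C(2j, j) (Catalan numbers) and ∫ x^{2j+1} ρ_sc = 0 (odd monomials vanish by symmetry):
  i = 1 (odd): ∫ x^1 ρ_sc = 0 (vanishes)
  i = 2 (even): a_2 · C_{1} = 1 · 1 = 1
  i = 3 (odd): ∫ x^3 ρ_sc = 0 (vanishes)

Summing the contributions: ∫_{−2}^{2} p(x) ρ_sc(x) dx = 1.


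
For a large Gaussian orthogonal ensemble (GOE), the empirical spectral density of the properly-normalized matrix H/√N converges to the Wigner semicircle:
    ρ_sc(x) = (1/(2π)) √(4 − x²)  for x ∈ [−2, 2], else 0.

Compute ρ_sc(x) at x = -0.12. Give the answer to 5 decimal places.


ρ_sc(x) = (1/(2π)) √(4 − x²). With x = -0.12:
  4 − x² = 4 − (-0.12)² = 4 − 0.014400 = 3.985600.
  √(4 − x²) = 1.996397.
  1/(2π) = 0.159155.
  ρ_sc(-0.12) = 0.159155 · 1.996397 = 0.317736.

Rounded to 5 decimal places: ρ_sc(-0.12) ≈ 0.31774.


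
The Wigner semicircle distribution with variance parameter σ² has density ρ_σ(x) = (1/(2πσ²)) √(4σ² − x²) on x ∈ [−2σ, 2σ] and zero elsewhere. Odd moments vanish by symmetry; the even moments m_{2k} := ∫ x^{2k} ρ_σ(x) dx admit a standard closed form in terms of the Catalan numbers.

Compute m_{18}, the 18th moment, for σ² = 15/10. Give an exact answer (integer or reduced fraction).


By the scaled semicircle moment identity, m_{2k} = σ^{2k} · C_k with k = 9.
C_9 = (1/(k+1)) · C(2k, k) = (1/10) · C(18, 9) = (1/10) · 48620 = 4862.
σ^{2k} = (σ²)^k = (15/10)^9 = 19683/512.

Therefore m_{18} = σ^{18} · C_9 = (19683/512) · 4862 = 47849373/256.


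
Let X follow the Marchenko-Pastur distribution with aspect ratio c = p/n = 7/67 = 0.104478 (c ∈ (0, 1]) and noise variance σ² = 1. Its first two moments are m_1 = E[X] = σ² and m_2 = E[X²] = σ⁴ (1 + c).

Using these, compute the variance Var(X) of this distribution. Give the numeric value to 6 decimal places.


m_1 = E[X] = σ² = 1, so m_1² = 1.
m_2 = E[X²] = σ⁴ (1 + c) = 1 · (1 + 0.104478) = 1 · 1.104478 = 1.104478.
(Note m_2 − m_1² simplifies to c · σ⁴ = 0.104478 · 1.)

Var(X) = m_2 − m_1² = 1.104478 − 1 = 0.104478.


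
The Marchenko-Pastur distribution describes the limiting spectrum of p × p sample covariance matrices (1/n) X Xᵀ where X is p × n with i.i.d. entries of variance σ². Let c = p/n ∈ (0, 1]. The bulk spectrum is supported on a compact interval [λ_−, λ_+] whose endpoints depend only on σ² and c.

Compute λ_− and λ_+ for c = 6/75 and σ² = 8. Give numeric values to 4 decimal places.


c = 6/75 = 0.080000; √c = 0.282843.
λ_− = σ² (1 − √c)² = 8 · (1 − 0.282843)² = 8 · (0.717157)² = 4.114517.
λ_+ = σ² (1 + √c)² = 8 · (1 + 0.282843)² = 8 · (1.282843)² = 13.165483.

Rounded to 4 decimal places: λ_− ≈ 4.1145, λ_+ ≈ 13.1655.


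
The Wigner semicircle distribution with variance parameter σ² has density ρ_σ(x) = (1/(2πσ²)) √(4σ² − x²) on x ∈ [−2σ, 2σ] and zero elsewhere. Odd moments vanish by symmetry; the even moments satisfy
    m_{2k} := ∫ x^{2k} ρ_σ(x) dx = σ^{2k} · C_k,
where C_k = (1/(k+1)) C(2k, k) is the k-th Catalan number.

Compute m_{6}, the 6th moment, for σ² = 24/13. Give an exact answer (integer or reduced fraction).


By the scaled semicircle moment identity, m_{2k} = σ^{2k} · C_k with k = 3.
C_3 = (1/(k+1)) · C(2k, k) = (1/4) · C(6, 3) = (1/4) · 20 = 5.
σ^{2k} = (σ²)^k = (24/13)^3 = 13824/2197.

Therefore m_{6} = σ^{6} · C_3 = (13824/2197) · 5 = 69120/2197.


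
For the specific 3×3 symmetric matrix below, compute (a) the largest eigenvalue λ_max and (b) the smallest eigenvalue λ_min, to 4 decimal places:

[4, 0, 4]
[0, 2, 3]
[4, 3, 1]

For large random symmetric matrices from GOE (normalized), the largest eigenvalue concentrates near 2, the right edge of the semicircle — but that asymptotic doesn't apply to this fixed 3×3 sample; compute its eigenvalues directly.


Since M is real symmetric, all three eigenvalues are real; they are the roots of det(λI − M) = λ³ − (tr M) λ² + s λ − det M, where s is the sum of the principal 2×2 minors.
tr M = 4 + 2 + 1 = 7.
s = (4·2 − 0²) + (4·1 − 4²) + (2·1 − 3²) = 8 + (-12) + (-7) = -11.
det M (expand along row 1) = 4·(-7) − 0·(-12) + 4·(-8) = -60.
Characteristic polynomial: λ³ − 7λ² − 11λ + 60 = 0.
Substitute λ = y + (tr M)/3 = y + 2.333333 to remove the quadratic term: y³ + p·y + q = 0 with p = s − (tr M)²/3 = -27.333333 and q = −2(tr M)³/27 + (tr M)·s/3 − det M = 8.925926.
Three real roots ⇒ use the trigonometric (Viète) form: r = 2√(−p/3) = 6.036923, φ = arccos(3q/(p·r)) = arccos(-0.162280) = 1.733798 rad.
y_k = r·cos(φ/3 − 2πk/3) for k = 0, 1, 2 gives y = 5.056490, 0.327847, -5.384338.
λ_k = y_k + 2.333333 gives λ = 7.3898, 2.6612, -3.0510 (check: the sum is 7.0000 = tr M).

Hence λ_max = 7.3898 and λ_min = -3.0510.


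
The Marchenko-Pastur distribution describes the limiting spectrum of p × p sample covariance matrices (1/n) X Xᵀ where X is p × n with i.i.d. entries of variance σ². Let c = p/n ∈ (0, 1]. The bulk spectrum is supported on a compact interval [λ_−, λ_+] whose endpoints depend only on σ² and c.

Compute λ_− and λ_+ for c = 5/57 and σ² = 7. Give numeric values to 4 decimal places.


c = 5/57 = 0.087719; √c = 0.296174.
λ_− = σ² (1 − √c)² = 7 · (1 − 0.296174)² = 7 · (0.703826)² = 3.467593.
λ_+ = σ² (1 + √c)² = 7 · (1 + 0.296174)² = 7 · (1.296174)² = 11.760477.

Rounded to 4 decimal places: λ_− ≈ 3.4676, λ_+ ≈ 11.7605.
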